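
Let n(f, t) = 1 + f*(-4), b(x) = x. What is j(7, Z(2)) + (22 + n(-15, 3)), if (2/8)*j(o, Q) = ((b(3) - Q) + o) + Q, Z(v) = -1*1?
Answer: 123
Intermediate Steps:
Z(v) = -1
n(f, t) = 1 - 4*f
j(o, Q) = 12 + 4*o (j(o, Q) = 4*(((3 - Q) + o) + Q) = 4*((3 + o - Q) + Q) = 4*(3 + o) = 12 + 4*o)
j(7, Z(2)) + (22 + n(-15, 3)) = (12 + 4*7) + (22 + (1 - 4*(-15))) = (12 + 28) + (22 + (1 + 60)) = 40 + (22 + 61) = 40 + 83 = 123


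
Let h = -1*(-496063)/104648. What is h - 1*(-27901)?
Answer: 2920279911/104648 ≈ 27906.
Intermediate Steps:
h = 496063/104648 (h = 496063*(1/104648) = 496063/104648 ≈ 4.7403)
h - 1*(-27901) = 496063/104648 - 1*(-27901) = 496063/104648 + 27901 = 2920279911/104648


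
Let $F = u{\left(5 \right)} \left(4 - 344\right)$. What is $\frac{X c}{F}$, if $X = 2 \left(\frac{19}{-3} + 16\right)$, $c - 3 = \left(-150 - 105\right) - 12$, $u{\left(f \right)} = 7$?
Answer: $\frac{1276}{595} \approx 2.1445$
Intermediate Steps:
$c = -264$ ($c = 3 - 267 = -264$)
$X = \frac{58}{3}$ ($X = 2 \left(19 \left(- \frac{1}{3}\right) + 16\right) = 2 \left(- \frac{19}{3} + 16\right) = 2 \cdot \frac{29}{3} = \frac{58}{3} \approx 19.333$)
$F = -2380$ ($F = 7 \left(4 - 344\right) = 7 \left(-340\right) = -2380$)
$\frac{X c}{F} = \frac{\frac{58}{3} \left(-264\right)}{-2380} = \left(-5104\right) \left(- \frac{1}{2380}\right) = \frac{1276}{595}$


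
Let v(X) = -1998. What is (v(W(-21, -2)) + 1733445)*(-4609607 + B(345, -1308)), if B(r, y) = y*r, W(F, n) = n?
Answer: -8762622984549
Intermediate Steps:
B(r, y) = r*y
(v(W(-21, -2)) + 1733445)*(-4609607 + B(345, -1308)) = (-1998 + 1733445)*(-4609607 + 345*(-1308)) = 1731447*(-4609607 - 451260) = 1731447*(-5060867) = -8762622984549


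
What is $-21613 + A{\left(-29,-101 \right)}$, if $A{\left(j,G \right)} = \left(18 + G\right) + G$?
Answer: $-21797$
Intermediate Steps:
$A{\left(j,G \right)} = 18 + 2 G$
$-21613 + A{\left(-29,-101 \right)} = -21613 + \left(18 + 2 \left(-101\right)\right) = -21613 + \left(18 - 202\right) = -21613 - 184 = -21797$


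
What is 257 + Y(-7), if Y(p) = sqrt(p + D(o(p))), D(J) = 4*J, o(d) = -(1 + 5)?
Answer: 257 + I*sqrt(31) ≈ 257.0 + 5.5678*I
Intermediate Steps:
o(d) = -6 (o(d) = -1*6 = -6)
Y(p) = sqrt(-24 + p) (Y(p) = sqrt(p + 4*(-6)) = sqrt(p - 24) = sqrt(-24 + p))
257 + Y(-7) = 257 + sqrt(-24 - 7) = 257 + sqrt(-31) = 257 + I*sqrt(31)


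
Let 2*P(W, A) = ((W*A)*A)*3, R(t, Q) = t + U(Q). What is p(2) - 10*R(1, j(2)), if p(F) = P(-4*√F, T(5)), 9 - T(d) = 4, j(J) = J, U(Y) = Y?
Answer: -30 - 150*√2 ≈ -242.13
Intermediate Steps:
R(t, Q) = Q + t (R(t, Q) = t + Q = Q + t)
T(d) = 5 (T(d) = 9 - 1*4 = 9 - 4 = 5)
P(W, A) = 3*W*A²/2 (P(W, A) = (((W*A)*A)*3)/2 = (((A*W)*A)*3)/2 = ((W*A²)*3)/2 = (3*W*A²)/2 = 3*W*A²/2)
p(F) = -150*√F (p(F) = (3/2)*(-4*√F)*5² = (3/2)*(-4*√F)*25 = -150*√F)
p(2) - 10*R(1, j(2)) = -150*√2 - 10*(2 + 1) = -150*√2 - 10*3 = -150*√2 - 30 = -30 - 150*√2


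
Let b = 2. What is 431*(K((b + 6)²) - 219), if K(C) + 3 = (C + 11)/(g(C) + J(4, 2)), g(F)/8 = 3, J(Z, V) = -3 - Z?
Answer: -1594269/17 ≈ -93781.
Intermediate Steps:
g(F) = 24 (g(F) = 8*3 = 24)
K(C) = -40/17 + C/17 (K(C) = -3 + (C + 11)/(24 + (-3 - 1*4)) = -3 + (11 + C)/(24 + (-3 - 4)) = -3 + (11 + C)/(24 - 7) = -3 + (11 + C)/17 = -3 + (11 + C)*(1/17) = -3 + (11/17 + C/17) = -40/17 + C/17)
431*(K((b + 6)²) - 219) = 431*((-40/17 + (2 + 6)²/17) - 219) = 431*((-40/17 + (1/17)*8²) - 219) = 431*((-40/17 + (1/17)*64) - 219) = 431*((-40/17 + 64/17) - 219) = 431*(24/17 - 219) = 431*(-3699/17) = -1594269/17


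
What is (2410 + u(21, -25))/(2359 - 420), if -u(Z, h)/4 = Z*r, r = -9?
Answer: 3166/1939 ≈ 1.6328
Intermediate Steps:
u(Z, h) = 36*Z (u(Z, h) = -4*Z*(-9) = -(-36)*Z = 36*Z)
(2410 + u(21, -25))/(2359 - 420) = (2410 + 36*21)/(2359 - 420) = (2410 + 756)/1939 = 3166*(1/1939) = 3166/1939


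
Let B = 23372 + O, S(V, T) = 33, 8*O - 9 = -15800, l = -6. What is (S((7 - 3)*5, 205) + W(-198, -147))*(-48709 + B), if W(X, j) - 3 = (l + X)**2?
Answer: -2275105131/2 ≈ -1.1376e+9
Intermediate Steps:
O = -15791/8 (O = 9/8 + (1/8)*(-15800) = 9/8 - 1975 = -15791/8 ≈ -1973.9)
W(X, j) = 3 + (-6 + X)**2
B = 171185/8 (B = 23372 - 15791/8 = 171185/8 ≈ 21398.)
(S((7 - 3)*5, 205) + W(-198, -147))*(-48709 + B) = (33 + (3 + (-6 - 198)**2))*(-48709 + 171185/8) = (33 + (3 + (-204)**2))*(-218487/8) = (33 + (3 + 41616))*(-218487/8) = (33 + 41619)*(-218487/8) = 41652*(-218487/8) = -2275105131/2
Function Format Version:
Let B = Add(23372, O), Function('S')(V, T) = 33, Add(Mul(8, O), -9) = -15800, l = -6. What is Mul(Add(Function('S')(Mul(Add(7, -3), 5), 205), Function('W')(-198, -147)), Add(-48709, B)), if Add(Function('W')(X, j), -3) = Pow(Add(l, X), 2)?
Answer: Rational(-2275105131, 2) ≈ -1.1376e+9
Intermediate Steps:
O = Rational(-15791, 8) (O = Add(Rational(9, 8), Mul(Rational(1, 8), -15800)) = Add(Rational(9, 8), -1975) = Rational(-15791, 8) ≈ -1973.9)
Function('W')(X, j) = Add(3, Pow(Add(-6, X), 2))
B = Rational(171185, 8) (B = Add(23372, Rational(-15791, 8)) = Rational(171185, 8) ≈ 21398.)
Mul(Add(Function('S')(Mul(Add(7, -3), 5), 205), Function('W')(-198, -147)), Add(-48709, B)) = Mul(Add(33, Add(3, Pow(Add(-6, -198), 2))), Add(-48709, Rational(171185, 8))) = Mul(Add(33, Add(3, Pow(-204, 2))), Rational(-218487, 8)) = Mul(Add(33, Add(3, 41616)), Rational(-218487, 8)) = Mul(Add(33, 41619), Rational(-218487, 8)) = Mul(41652, Rational(-218487, 8)) = Rational(-2275105131, 2)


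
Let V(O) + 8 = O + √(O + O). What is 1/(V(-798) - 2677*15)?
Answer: -40961/1677805117 - 2*I*√399/1677805117 ≈ -2.4413e-5 - 2.3811e-8*I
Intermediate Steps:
V(O) = -8 + O + √2*√O (V(O) = -8 + (O + √(O + O)) = -8 + (O + √(2*O)) = -8 + (O + √2*√O) = -8 + O + √2*√O)
1/(V(-798) - 2677*15) = 1/((-8 - 798 + √2*√(-798)) - 2677*15) = 1/((-8 - 798 + √2*(I*√798)) - 40155) = 1/((-8 - 798 + 2*I*√399) - 40155) = 1/((-806 + 2*I*√399) - 40155) = 1/(-40961 + 2*I*√399)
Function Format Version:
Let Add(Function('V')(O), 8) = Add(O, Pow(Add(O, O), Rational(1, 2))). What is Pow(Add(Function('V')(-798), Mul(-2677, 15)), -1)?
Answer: Add(Rational(-40961, 1677805117), Mul(Rational(-2, 1677805117), I, Pow(399, Rational(1, 2)))) ≈ Add(-2.4413e-5, Mul(-2.3811e-8, I))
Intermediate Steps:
Function('V')(O) = Add(-8, O, Mul(Pow(2, Rational(1, 2)), Pow(O, Rational(1, 2)))) (Function('V')(O) = Add(-8, Add(O, Pow(Add(O, O), Rational(1, 2)))) = Add(-8, Add(O, Pow(Mul(2, O), Rational(1, 2)))) = Add(-8, Add(O, Mul(Pow(2, Rational(1, 2)), Pow(O, Rational(1, 2))))) = Add(-8, O, Mul(Pow(2, Rational(1, 2)), Pow(O, Rational(1, 2)))))
Pow(Add(Function('V')(-798), Mul(-2677, 15)), -1) = Pow(Add(Add(-8, -798, Mul(Pow(2, Rational(1, 2)), Pow(-798, Rational(1, 2)))), Mul(-2677, 15)), -1) = Pow(Add(Add(-8, -798, Mul(Pow(2, Rational(1, 2)), Mul(I, Pow(798, Rational(1, 2))))), -40155), -1) = Pow(Add(Add(-8, -798, Mul(2, I, Pow(399, Rational(1, 2)))), -40155), -1) = Pow(Add(Add(-806, Mul(2, I, Pow(399, Rational(1, 2)))), -40155), -1) = Pow(Add(-40961, Mul(2, I, Pow(399, Rational(1, 2)))), -1)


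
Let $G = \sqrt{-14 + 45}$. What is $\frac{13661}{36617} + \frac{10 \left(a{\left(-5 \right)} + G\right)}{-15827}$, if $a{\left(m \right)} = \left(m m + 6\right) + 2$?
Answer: $\frac{29161291}{82791037} - \frac{10 \sqrt{31}}{15827} \approx 0.34871$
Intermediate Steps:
$a{\left(m \right)} = 8 + m^{2}$ ($a{\left(m \right)} = \left(m^{2} + 6\right) + 2 = \left(6 + m^{2}\right) + 2 = 8 + m^{2}$)
$G = \sqrt{31} \approx 5.5678$
$\frac{13661}{36617} + \frac{10 \left(a{\left(-5 \right)} + G\right)}{-15827} = \frac{13661}{36617} + \frac{10 \left(\left(8 + \left(-5\right)^{2}\right) + \sqrt{31}\right)}{-15827} = 13661 \cdot \frac{1}{36617} + 10 \left(\left(8 + 25\right) + \sqrt{31}\right) \left(- \frac{1}{15827}\right) = \frac{13661}{36617} + 10 \left(33 + \sqrt{31}\right) \left(- \frac{1}{15827}\right) = \frac{13661}{36617} + \left(330 + 10 \sqrt{31}\right) \left(- \frac{1}{15827}\right) = \frac{13661}{36617} - \left(\frac{330}{15827} + \frac{10 \sqrt{31}}{15827}\right) = \frac{29161291}{82791037} - \frac{10 \sqrt{31}}{15827}$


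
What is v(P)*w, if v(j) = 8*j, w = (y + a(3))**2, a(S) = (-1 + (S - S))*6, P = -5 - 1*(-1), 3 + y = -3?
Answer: -4608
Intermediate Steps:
y = -6 (y = -3 - 3 = -6)
P = -4 (P = -5 + 1 = -4)
a(S) = -6 (a(S) = (-1 + 0)*6 = -1*6 = -6)
w = 144 (w = (-6 - 6)**2 = (-12)**2 = 144)
v(P)*w = (8*(-4))*144 = -32*144 = -4608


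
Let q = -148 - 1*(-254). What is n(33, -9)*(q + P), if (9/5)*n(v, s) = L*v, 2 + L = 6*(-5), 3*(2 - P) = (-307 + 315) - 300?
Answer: -1084160/9 ≈ -1.2046e+5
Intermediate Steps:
P = 298/3 (P = 2 - ((-307 + 315) - 300)/3 = 2 - (8 - 300)/3 = 2 - 1/3*(-292) = 2 + 292/3 = 298/3 ≈ 99.333)
L = -32 (L = -2 + 6*(-5) = -2 - 30 = -32)
n(v, s) = -160*v/9 (n(v, s) = 5*(-32*v)/9 = -160*v/9)
q = 106 (q = -148 + 254 = 106)
n(33, -9)*(q + P) = (-160/9*33)*(106 + 298/3) = -1760/3*616/3 = -1084160/9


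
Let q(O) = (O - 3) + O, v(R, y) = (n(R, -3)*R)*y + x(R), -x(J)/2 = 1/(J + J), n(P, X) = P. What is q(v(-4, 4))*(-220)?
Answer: -27610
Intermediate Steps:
x(J) = -1/J (x(J) = -2/(J + J) = -2*1/(2*J) = -1/J)
v(R, y) = -1/R + y*R² (v(R, y) = (R*R)*y - 1/R = R²*y - 1/R = y*R² - 1/R = -1/R + y*R²)
q(O) = -3 + 2*O (q(O) = (-3 + O) + O = -3 + 2*O)
q(v(-4, 4))*(-220) = (-3 + 2*((-1 + 4*(-4)³)/(-4)))*(-220) = (-3 + 2*(-(-1 + 4*(-64))/4))*(-220) = (-3 + 2*(-(-1 - 256)/4))*(-220) = (-3 + 2*(-¼*(-257)))*(-220) = (-3 + 2*(257/4))*(-220) = (-3 + 257/2)*(-220) = (251/2)*(-220) = -27610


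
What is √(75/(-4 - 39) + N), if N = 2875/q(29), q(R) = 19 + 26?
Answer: 5*√41366/129 ≈ 7.8832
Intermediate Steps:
q(R) = 45
N = 575/9 (N = 2875/45 = 2875*(1/45) = 575/9 ≈ 63.889)
√(75/(-4 - 39) + N) = √(75/(-4 - 39) + 575/9) = √(75/(-43) + 575/9) = √(75*(-1/43) + 575/9) = √(-75/43 + 575/9) = √(24050/387) = 5*√41366/129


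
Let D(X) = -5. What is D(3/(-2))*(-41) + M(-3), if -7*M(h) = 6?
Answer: 1429/7 ≈ 204.14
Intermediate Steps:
M(h) = -6/7 (M(h) = -⅐*6 = -6/7)
D(3/(-2))*(-41) + M(-3) = -5*(-41) - 6/7 = 205 - 6/7 = 1429/7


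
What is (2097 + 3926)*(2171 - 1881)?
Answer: 1746670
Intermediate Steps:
(2097 + 3926)*(2171 - 1881) = 6023*290 = 1746670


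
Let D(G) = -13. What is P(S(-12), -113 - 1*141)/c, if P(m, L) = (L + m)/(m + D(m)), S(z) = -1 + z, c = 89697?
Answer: 89/777374 ≈ 0.00011449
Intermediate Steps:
P(m, L) = (L + m)/(-13 + m) (P(m, L) = (L + m)/(m - 13) = (L + m)/(-13 + m))
P(S(-12), -113 - 1*141)/c = (((-113 - 1*141) + (-1 - 12))/(-13 + (-1 - 12)))/89697 = (((-113 - 141) - 13)/(-13 - 13))*(1/89697) = ((-254 - 13)/(-26))*(1/89697) = -1/26*(-267)*(1/89697) = (267/26)*(1/89697) = 89/777374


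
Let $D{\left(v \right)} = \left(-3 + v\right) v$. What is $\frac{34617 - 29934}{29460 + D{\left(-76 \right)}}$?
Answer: $\frac{4683}{35464} \approx 0.13205$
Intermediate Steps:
$D{\left(v \right)} = v \left(-3 + v\right)$
$\frac{34617 - 29934}{29460 + D{\left(-76 \right)}} = \frac{34617 - 29934}{29460 - 76 \left(-3 - 76\right)} = \frac{4683}{29460 - -6004} = \frac{4683}{29460 + 6004} = \frac{4683}{35464}$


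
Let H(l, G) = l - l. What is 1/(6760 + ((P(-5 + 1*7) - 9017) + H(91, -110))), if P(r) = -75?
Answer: -1/2332 ≈ -0.00042882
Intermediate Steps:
H(l, G) = 0
1/(6760 + ((P(-5 + 1*7) - 9017) + H(91, -110))) = 1/(6760 + ((-75 - 9017) + 0)) = 1/(6760 + (-9092 + 0)) = 1/(6760 - 9092) = 1/(-2332) = -1/2332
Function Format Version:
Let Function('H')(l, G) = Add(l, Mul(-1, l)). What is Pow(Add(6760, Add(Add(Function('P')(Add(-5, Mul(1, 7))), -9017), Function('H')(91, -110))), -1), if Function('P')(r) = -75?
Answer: Rational(-1, 2332) ≈ -0.00042882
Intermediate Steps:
Function('H')(l, G) = 0
Pow(Add(6760, Add(Add(Function('P')(Add(-5, Mul(1, 7))), -9017), Function('H')(91, -110))), -1) = Pow(Add(6760, Add(Add(-75, -9017), 0)), -1) = Pow(Add(6760, Add(-9092, 0)), -1) = Pow(Add(6760, -9092), -1) = Pow(-2332, -1) = Rational(-1, 2332)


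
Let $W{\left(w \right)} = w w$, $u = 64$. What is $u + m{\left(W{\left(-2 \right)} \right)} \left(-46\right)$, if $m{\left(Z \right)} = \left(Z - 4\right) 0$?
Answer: $64$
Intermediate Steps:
$W{\left(w \right)} = w^{2}$
$m{\left(Z \right)} = 0$ ($m{\left(Z \right)} = \left(-4 + Z\right) 0 = 0$)
$u + m{\left(W{\left(-2 \right)} \right)} \left(-46\right) = 64 + 0 \left(-46\right) = 64 + 0 = 64$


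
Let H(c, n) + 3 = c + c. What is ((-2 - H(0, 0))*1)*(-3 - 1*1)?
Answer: -4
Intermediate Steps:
H(c, n) = -3 + 2*c (H(c, n) = -3 + (c + c) = -3 + 2*c)
((-2 - H(0, 0))*1)*(-3 - 1*1) = ((-2 - (-3 + 2*0))*1)*(-3 - 1*1) = ((-2 - (-3 + 0))*1)*(-3 - 1) = ((-2 - 1*(-3))*1)*(-4) = ((-2 + 3)*1)*(-4) = (1*1)*(-4) = 1*(-4) = -4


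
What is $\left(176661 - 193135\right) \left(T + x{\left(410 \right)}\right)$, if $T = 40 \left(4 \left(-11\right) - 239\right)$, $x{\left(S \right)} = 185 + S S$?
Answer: $-2585841410$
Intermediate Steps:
$x{\left(S \right)} = 185 + S^{2}$
$T = -11320$ ($T = 40 \left(-44 - 239\right) = 40 \left(-283\right) = -11320$)
$\left(176661 - 193135\right) \left(T + x{\left(410 \right)}\right) = \left(176661 - 193135\right) \left(-11320 + \left(185 + 410^{2}\right)\right) = - 16474 \left(-11320 + \left(185 + 168100\right)\right) = - 16474 \left(-11320 + 168285\right) = \left(-16474\right) 156965 = -2585841410$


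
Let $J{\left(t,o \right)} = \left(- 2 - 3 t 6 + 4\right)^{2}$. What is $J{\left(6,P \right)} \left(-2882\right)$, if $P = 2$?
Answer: $-139488800$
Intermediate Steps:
$J{\left(t,o \right)} = \left(4 + 36 t\right)^{2}$ ($J{\left(t,o \right)} = \left(- 2 \left(- 18 t\right) + 4\right)^{2} = \left(36 t + 4\right)^{2} = \left(4 + 36 t\right)^{2}$)
$J{\left(6,P \right)} \left(-2882\right) = 16 \left(1 + 9 \cdot 6\right)^{2} \left(-2882\right) = 16 \left(1 + 54\right)^{2} \left(-2882\right) = 16 \cdot 55^{2} \left(-2882\right) = 16 \cdot 3025 \left(-2882\right) = 48400 \left(-2882\right) = -139488800$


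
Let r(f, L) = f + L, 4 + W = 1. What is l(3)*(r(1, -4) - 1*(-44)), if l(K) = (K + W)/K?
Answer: 0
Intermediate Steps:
W = -3 (W = -4 + 1 = -3)
r(f, L) = L + f
l(K) = (-3 + K)/K (l(K) = (K - 3)/K = (-3 + K)/K)
l(3)*(r(1, -4) - 1*(-44)) = ((-3 + 3)/3)*((-4 + 1) - 1*(-44)) = ((⅓)*0)*(-3 + 44) = 0*41 = 0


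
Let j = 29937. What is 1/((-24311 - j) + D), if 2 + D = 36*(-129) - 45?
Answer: -1/58939 ≈ -1.6967e-5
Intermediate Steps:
D = -4691 (D = -2 + (36*(-129) - 45) = -2 + (-4644 - 45) = -2 - 4689 = -4691)
1/((-24311 - j) + D) = 1/((-24311 - 1*29937) - 4691) = 1/((-24311 - 29937) - 4691) = 1/(-54248 - 4691) = 1/(-58939) = -1/58939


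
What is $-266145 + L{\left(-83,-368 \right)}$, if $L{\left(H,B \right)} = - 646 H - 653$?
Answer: $-213180$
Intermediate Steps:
$L{\left(H,B \right)} = -653 - 646 H$
$-266145 + L{\left(-83,-368 \right)} = -266145 - -52965 = -266145 + \left(-653 + 53618\right) = -266145 + 52965 = -213180$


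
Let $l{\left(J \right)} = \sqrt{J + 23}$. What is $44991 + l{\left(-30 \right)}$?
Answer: $44991 + i \sqrt{7} \approx 44991.0 + 2.6458 i$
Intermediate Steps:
$l{\left(J \right)} = \sqrt{23 + J}$
$44991 + l{\left(-30 \right)} = 44991 + \sqrt{23 - 30} = 44991 + \sqrt{-7} = 44991 + i \sqrt{7}$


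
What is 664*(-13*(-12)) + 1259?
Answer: 104843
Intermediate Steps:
664*(-13*(-12)) + 1259 = 664*156 + 1259 = 103584 + 1259 = 104843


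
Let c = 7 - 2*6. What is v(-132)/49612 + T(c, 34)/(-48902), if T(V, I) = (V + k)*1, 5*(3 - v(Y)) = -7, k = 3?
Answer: 392991/3032657530 ≈ 0.00012959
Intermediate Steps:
v(Y) = 22/5 (v(Y) = 3 - ⅕*(-7) = 3 + 7/5 = 22/5)
c = -5 (c = 7 - 12 = -5)
T(V, I) = 3 + V (T(V, I) = (V + 3)*1 = (3 + V)*1 = 3 + V)
v(-132)/49612 + T(c, 34)/(-48902) = (22/5)/49612 + (3 - 5)/(-48902) = (22/5)*(1/49612) - 2*(-1/48902) = 11/124030 + 1/24451 = 392991/3032657530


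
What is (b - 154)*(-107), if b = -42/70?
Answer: 82711/5 ≈ 16542.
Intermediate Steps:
b = -⅗ (b = -42*1/70 = -⅗ ≈ -0.60000)
(b - 154)*(-107) = (-⅗ - 154)*(-107) = -773/5*(-107) = 82711/5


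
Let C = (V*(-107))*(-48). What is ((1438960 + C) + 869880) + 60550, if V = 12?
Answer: 2431022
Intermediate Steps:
C = 61632 (C = (12*(-107))*(-48) = -1284*(-48) = 61632)
((1438960 + C) + 869880) + 60550 = ((1438960 + 61632) + 869880) + 60550 = (1500592 + 869880) + 60550 = 2370472 + 60550 = 2431022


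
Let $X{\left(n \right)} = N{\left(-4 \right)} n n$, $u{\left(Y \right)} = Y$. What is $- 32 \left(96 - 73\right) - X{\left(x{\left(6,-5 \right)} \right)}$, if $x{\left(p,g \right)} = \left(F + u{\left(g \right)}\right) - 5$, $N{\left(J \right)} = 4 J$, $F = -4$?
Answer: $2400$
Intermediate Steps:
$x{\left(p,g \right)} = -9 + g$ ($x{\left(p,g \right)} = \left(-4 + g\right) - 5 = -9 + g$)
$X{\left(n \right)} = - 16 n^{2}$ ($X{\left(n \right)} = 4 \left(-4\right) n n = - 16 n n = - 16 n^{2}$)
$- 32 \left(96 - 73\right) - X{\left(x{\left(6,-5 \right)} \right)} = - 32 \left(96 - 73\right) - - 16 \left(-9 - 5\right)^{2} = \left(-32\right) 23 - - 16 \left(-14\right)^{2} = -736 - \left(-16\right) 196 = -736 - -3136 = -736 + 3136 = 2400$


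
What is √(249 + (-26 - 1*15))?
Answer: 4*√13 ≈ 14.422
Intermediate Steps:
√(249 + (-26 - 1*15)) = √(249 + (-26 - 15)) = √(249 - 41) = √208 = 4*√13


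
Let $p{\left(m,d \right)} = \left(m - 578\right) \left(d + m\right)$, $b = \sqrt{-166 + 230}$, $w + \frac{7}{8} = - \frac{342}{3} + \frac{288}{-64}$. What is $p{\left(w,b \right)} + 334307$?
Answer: $\frac{26366537}{64} \approx 4.1198 \cdot 10^{5}$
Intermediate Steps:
$w = - \frac{955}{8}$ ($w = - \frac{7}{8} + \left(- \frac{342}{3} + \frac{288}{-64}\right) = - \frac{7}{8} + \left(\left(-342\right) \frac{1}{3} + 288 \left(- \frac{1}{64}\right)\right) = - \frac{7}{8} - \frac{237}{2} = - \frac{955}{8} \approx -119.38$)
$b = 8$ ($b = \sqrt{64} = 8$)
$p{\left(m,d \right)} = \left(-578 + m\right) \left(d + m\right)$
$p{\left(w,b \right)} + 334307 = \left(\left(- \frac{955}{8}\right)^{2} - 4624 - - \frac{275995}{4} + 8 \left(- \frac{955}{8}\right)\right) + 334307 = \left(\frac{912025}{64} - 4624 + \frac{275995}{4} - 955\right) + 334307 = \frac{4970889}{64} + 334307 = \frac{26366537}{64}$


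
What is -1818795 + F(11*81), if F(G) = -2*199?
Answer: -1819193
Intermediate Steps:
F(G) = -398
-1818795 + F(11*81) = -1818795 - 398 = -1819193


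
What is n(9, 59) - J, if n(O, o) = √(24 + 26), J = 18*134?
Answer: -2412 + 5*√2 ≈ -2404.9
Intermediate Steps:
J = 2412
n(O, o) = 5*√2 (n(O, o) = √50 = 5*√2)
n(9, 59) - J = 5*√2 - 1*2412 = 5*√2 - 2412 = -2412 + 5*√2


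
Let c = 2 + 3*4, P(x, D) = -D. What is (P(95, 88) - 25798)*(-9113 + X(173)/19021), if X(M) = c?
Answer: 4487036761074/19021 ≈ 2.3590e+8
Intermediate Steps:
c = 14 (c = 2 + 12 = 14)
X(M) = 14
(P(95, 88) - 25798)*(-9113 + X(173)/19021) = (-1*88 - 25798)*(-9113 + 14/19021) = (-88 - 25798)*(-9113 + 14*(1/19021)) = -25886*(-9113 + 14/19021) = -25886*(-173338359/19021) = 4487036761074/19021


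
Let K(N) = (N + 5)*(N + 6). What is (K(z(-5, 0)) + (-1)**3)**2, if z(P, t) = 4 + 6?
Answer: 57121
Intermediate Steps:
z(P, t) = 10
K(N) = (5 + N)*(6 + N)
(K(z(-5, 0)) + (-1)**3)**2 = ((30 + 10**2 + 11*10) + (-1)**3)**2 = ((30 + 100 + 110) - 1)**2 = (240 - 1)**2 = 239**2 = 57121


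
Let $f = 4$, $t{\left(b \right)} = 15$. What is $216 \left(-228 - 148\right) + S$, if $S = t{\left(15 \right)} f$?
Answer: $-81156$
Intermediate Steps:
$S = 60$ ($S = 15 \cdot 4 = 60$)
$216 \left(-228 - 148\right) + S = 216 \left(-228 - 148\right) + 60 = 216 \left(-376\right) + 60 = -81216 + 60 = -81156$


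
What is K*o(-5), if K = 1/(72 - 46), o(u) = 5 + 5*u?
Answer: -10/13 ≈ -0.76923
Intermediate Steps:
K = 1/26 ≈ 0.038462
K*o(-5) = (5 + 5*(-5))/26 = (5 - 25)/26 = (1/26)*(-20) = -10/13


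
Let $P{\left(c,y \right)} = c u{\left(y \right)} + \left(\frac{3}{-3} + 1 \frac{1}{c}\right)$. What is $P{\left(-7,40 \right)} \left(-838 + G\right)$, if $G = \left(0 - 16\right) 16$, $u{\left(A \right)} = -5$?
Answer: $- \frac{259278}{7} \approx -37040.0$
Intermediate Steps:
$P{\left(c,y \right)} = -1 + \frac{1}{c} - 5 c$ ($P{\left(c,y \right)} = c \left(-5\right) + \left(\frac{3}{-3} + 1 \frac{1}{c}\right) = - 5 c + \left(3 \left(- \frac{1}{3}\right) + \frac{1}{c}\right) = - 5 c - \left(1 - \frac{1}{c}\right) = -1 + \frac{1}{c} - 5 c$)
$G = -256$ ($G = \left(-16\right) 16 = -256$)
$P{\left(-7,40 \right)} \left(-838 + G\right) = \left(-1 + \frac{1}{-7} - -35\right) \left(-838 - 256\right) = \left(-1 - \frac{1}{7} + 35\right) \left(-1094\right) = \frac{237}{7} \left(-1094\right) = - \frac{259278}{7}$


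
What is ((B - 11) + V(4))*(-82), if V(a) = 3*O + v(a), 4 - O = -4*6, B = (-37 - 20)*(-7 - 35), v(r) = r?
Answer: -202622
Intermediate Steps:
B = 2394 (B = -57*(-42) = 2394)
O = 28 (O = 4 - (-4)*6 = 4 - 1*(-24) = 4 + 24 = 28)
V(a) = 84 + a (V(a) = 3*28 + a = 84 + a)
((B - 11) + V(4))*(-82) = ((2394 - 11) + (84 + 4))*(-82) = (2383 + 88)*(-82) = 2471*(-82) = -202622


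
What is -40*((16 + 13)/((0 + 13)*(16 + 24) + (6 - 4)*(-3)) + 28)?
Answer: -288420/257 ≈ -1122.3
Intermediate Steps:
-40*((16 + 13)/((0 + 13)*(16 + 24) + (6 - 4)*(-3)) + 28) = -40*(29/(13*40 + 2*(-3)) + 28) = -40*(29/(520 - 6) + 28) = -40*(29/514 + 28) = -40*14421/514 = -288420/257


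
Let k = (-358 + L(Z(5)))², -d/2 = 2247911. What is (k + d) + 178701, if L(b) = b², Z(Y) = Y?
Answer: -4206232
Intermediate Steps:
d = -4495822 (d = -2*2247911 = -4495822)
k = 110889 (k = (-358 + 5²)² = (-358 + 25)² = (-333)² = 110889)
(k + d) + 178701 = (110889 - 4495822) + 178701 = -4384933 + 178701 = -4206232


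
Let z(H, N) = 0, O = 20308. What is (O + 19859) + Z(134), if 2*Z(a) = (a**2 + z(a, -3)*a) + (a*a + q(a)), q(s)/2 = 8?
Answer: 58131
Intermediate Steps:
q(s) = 16 (q(s) = 2*8 = 16)
Z(a) = 8 + a**2 (Z(a) = ((a**2 + 0*a) + (a*a + 16))/2 = ((a**2 + 0) + (a**2 + 16))/2 = (a**2 + (16 + a**2))/2 = (16 + 2*a**2)/2 = 8 + a**2)
(O + 19859) + Z(134) = (20308 + 19859) + (8 + 134**2) = 40167 + (8 + 17956) = 40167 + 17964 = 58131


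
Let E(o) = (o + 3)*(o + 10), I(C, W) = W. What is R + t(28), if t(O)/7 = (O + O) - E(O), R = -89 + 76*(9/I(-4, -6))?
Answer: -8057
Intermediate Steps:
R = -203 (R = -89 + 76*(9/(-6)) = -89 + 76*(9*(-⅙)) = -89 + 76*(-3/2) = -89 - 114 = -203)
E(o) = (3 + o)*(10 + o)
t(O) = -210 - 77*O - 7*O² (t(O) = 7*((O + O) - (30 + O² + 13*O)) = 7*(2*O + (-30 - O² - 13*O)) = 7*(-30 - O² - 11*O) = -210 - 77*O - 7*O²)
R + t(28) = -203 + (-210 - 77*28 - 7*28²) = -203 + (-210 - 2156 - 7*784) = -203 + (-210 - 2156 - 5488) = -203 - 7854 = -8057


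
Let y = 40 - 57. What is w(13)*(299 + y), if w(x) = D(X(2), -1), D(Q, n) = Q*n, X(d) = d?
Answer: -564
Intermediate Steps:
y = -17
w(x) = -2 (w(x) = 2*(-1) = -2)
w(13)*(299 + y) = -2*(299 - 17) = -2*282 = -564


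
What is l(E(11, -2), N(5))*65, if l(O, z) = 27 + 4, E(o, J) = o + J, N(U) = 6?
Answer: 2015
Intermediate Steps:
E(o, J) = J + o
l(O, z) = 31
l(E(11, -2), N(5))*65 = 31*65 = 2015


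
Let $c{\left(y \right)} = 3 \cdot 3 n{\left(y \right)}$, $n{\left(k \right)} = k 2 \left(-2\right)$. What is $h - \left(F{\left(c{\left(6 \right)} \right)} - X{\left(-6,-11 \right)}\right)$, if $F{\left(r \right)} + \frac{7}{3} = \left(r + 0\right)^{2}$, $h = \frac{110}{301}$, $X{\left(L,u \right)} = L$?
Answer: $- \frac{42133349}{903} \approx -46659.0$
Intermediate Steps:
$n{\left(k \right)} = - 4 k$ ($n{\left(k \right)} = 2 k \left(-2\right) = - 4 k$)
$h = \frac{110}{301}$ ($h = 110 \cdot \frac{1}{301} = \frac{110}{301} \approx 0.36545$)
$c{\left(y \right)} = - 36 y$ ($c{\left(y \right)} = 3 \cdot 3 \left(- 4 y\right) = 9 \left(- 4 y\right) = - 36 y$)
$F{\left(r \right)} = - \frac{7}{3} + r^{2}$ ($F{\left(r \right)} = - \frac{7}{3} + \left(r + 0\right)^{2} = - \frac{7}{3} + r^{2}$)
$h - \left(F{\left(c{\left(6 \right)} \right)} - X{\left(-6,-11 \right)}\right) = \frac{110}{301} - \left(\left(- \frac{7}{3} + \left(\left(-36\right) 6\right)^{2}\right) - -6\right) = \frac{110}{301} - \left(\left(- \frac{7}{3} + \left(-216\right)^{2}\right) + 6\right) = \frac{110}{301} - \left(\left(- \frac{7}{3} + 46656\right) + 6\right) = \frac{110}{301} - \left(\frac{139961}{3} + 6\right) = \frac{110}{301} - \frac{139979}{3} = - \frac{42133349}{903}$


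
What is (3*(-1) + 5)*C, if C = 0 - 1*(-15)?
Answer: 30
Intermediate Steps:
C = 15 (C = 0 + 15 = 15)
(3*(-1) + 5)*C = (3*(-1) + 5)*15 = (-3 + 5)*15 = 2*15 = 30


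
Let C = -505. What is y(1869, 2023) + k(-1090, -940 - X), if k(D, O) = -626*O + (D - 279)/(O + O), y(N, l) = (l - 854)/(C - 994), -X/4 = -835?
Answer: 34379012608691/12831440 ≈ 2.6793e+6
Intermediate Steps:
X = 3340 (X = -4*(-835) = 3340)
y(N, l) = 854/1499 - l/1499 (y(N, l) = (l - 854)/(-505 - 994) = (-854 + l)/(-1499) = (-854 + l)*(-1/1499) = 854/1499 - l/1499)
k(D, O) = -626*O + (-279 + D)/(2*O) (k(D, O) = -626*O + (-279 + D)/((2*O)) = -626*O + (-279 + D)*(1/(2*O)) = -626*O + (-279 + D)/(2*O))
y(1869, 2023) + k(-1090, -940 - X) = (854/1499 - 1/1499*2023) + (-279 - 1090 - 1252*(-940 - 1*3340)²)/(2*(-940 - 1*3340)) = (854/1499 - 2023/1499) + (-279 - 1090 - 1252*(-940 - 3340)²)/(2*(-940 - 3340)) = -1169/1499 + (½)*(-279 - 1090 - 1252*(-4280)²)/(-4280) = -1169/1499 + (½)*(-1/4280)*(-279 - 1090 - 1252*18318400) = -1169/1499 + (½)*(-1/4280)*(-279 - 1090 - 22934636800) = -1169/1499 + (½)*(-1/4280)*(-22934638169) = -1169/1499 + 22934638169/8560 = 34379012608691/12831440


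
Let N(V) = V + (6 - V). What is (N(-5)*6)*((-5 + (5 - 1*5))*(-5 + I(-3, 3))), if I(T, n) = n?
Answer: 360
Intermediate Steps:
N(V) = 6
(N(-5)*6)*((-5 + (5 - 1*5))*(-5 + I(-3, 3))) = (6*6)*((-5 + (5 - 1*5))*(-5 + 3)) = 36*((-5 + (5 - 5))*(-2)) = 36*((-5 + 0)*(-2)) = 36*(-5*(-2)) = 36*10 = 360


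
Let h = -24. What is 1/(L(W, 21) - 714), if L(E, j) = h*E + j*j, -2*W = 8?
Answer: -1/177 ≈ -0.0056497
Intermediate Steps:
W = -4 (W = -½*8 = -4)
L(E, j) = j² - 24*E (L(E, j) = -24*E + j*j = -24*E + j² = j² - 24*E)
1/(L(W, 21) - 714) = 1/((21² - 24*(-4)) - 714) = 1/((441 + 96) - 714) = 1/(537 - 714) = 1/(-177) = -1/177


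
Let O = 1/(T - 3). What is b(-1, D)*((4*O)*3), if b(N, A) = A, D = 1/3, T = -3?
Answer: -⅔ ≈ -0.66667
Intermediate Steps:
D = ⅓ ≈ 0.33333
O = -⅙ (O = 1/(-3 - 3) = 1/(-6) = -⅙ ≈ -0.16667)
b(-1, D)*((4*O)*3) = ((4*(-⅙))*3)/3 = (-⅔*3)/3 = (⅓)*(-2) = -⅔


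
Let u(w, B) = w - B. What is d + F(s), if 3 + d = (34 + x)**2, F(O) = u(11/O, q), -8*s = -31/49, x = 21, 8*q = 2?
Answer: 391945/124 ≈ 3160.8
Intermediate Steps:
q = 1/4 (q = (1/8)*2 = 1/4 ≈ 0.25000)
s = 31/392 (s = -(-31)/(8*49) = -1/8*(-31/49) = 31/392 ≈ 0.079082)
F(O) = -1/4 + 11/O (F(O) = 11/O - 1*1/4 = 11/O - 1/4 = -1/4 + 11/O)
d = 3022 (d = -3 + (34 + 21)**2 = -3 + 55**2 = -3 + 3025 = 3022)
d + F(s) = 3022 + (44 - 1*31/392)/(4*(31/392)) = 3022 + (1/4)*(392/31)*(44 - 31/392) = 3022 + (1/4)*(392/31)*(17217/392) = 3022 + 17217/124 = 391945/124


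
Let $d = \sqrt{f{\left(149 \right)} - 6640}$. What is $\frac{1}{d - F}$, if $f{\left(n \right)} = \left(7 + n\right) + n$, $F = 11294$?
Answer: $- \frac{11294}{127560771} - \frac{i \sqrt{6335}}{127560771} \approx -8.8538 \cdot 10^{-5} - 6.2396 \cdot 10^{-7} i$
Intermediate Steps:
$f{\left(n \right)} = 7 + 2 n$
$d = i \sqrt{6335}$ ($d = \sqrt{\left(7 + 2 \cdot 149\right) - 6640} = \sqrt{\left(7 + 298\right) - 6640} = \sqrt{305 - 6640} = \sqrt{-6335} = i \sqrt{6335} \approx 79.593 i$)
$\frac{1}{d - F} = \frac{1}{i \sqrt{6335} - 11294} = \frac{1}{-11294 + i \sqrt{6335}}$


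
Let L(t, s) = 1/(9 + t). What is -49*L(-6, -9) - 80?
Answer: -289/3 ≈ -96.333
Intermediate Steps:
-49*L(-6, -9) - 80 = -49/(9 - 6) - 80 = -49/3 - 80 = -289/3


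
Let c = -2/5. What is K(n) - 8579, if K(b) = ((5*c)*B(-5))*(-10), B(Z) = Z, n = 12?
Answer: -8679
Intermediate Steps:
c = -2/5 (c = -2*1/5 = -2/5 ≈ -0.40000)
K(b) = -100 (K(b) = ((5*(-2/5))*(-5))*(-10) = -2*(-5)*(-10) = 10*(-10) = -100)
K(n) - 8579 = -100 - 8579 = -8679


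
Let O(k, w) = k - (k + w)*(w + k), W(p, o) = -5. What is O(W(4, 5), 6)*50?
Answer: -300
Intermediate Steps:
O(k, w) = k - (k + w)**2 (O(k, w) = k - (k + w)*(k + w) = k - (k + w)**2)
O(W(4, 5), 6)*50 = (-5 - (-5 + 6)**2)*50 = (-5 - 1*1**2)*50 = (-5 - 1*1)*50 = (-5 - 1)*50 = -6*50 = -300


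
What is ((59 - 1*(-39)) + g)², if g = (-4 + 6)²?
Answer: 10404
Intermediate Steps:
g = 4 (g = 2² = 4)
((59 - 1*(-39)) + g)² = ((59 - 1*(-39)) + 4)² = ((59 + 39) + 4)² = (98 + 4)² = 102² = 10404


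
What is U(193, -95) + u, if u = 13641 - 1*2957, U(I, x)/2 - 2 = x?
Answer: 10498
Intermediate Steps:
U(I, x) = 4 + 2*x
u = 10684 (u = 13641 - 2957 = 10684)
U(193, -95) + u = (4 + 2*(-95)) + 10684 = (4 - 190) + 10684 = -186 + 10684 = 10498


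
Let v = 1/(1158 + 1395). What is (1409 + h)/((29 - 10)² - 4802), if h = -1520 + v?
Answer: 283382/11337873 ≈ 0.024994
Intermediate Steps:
v = 1/2553 ≈ 0.00039170
h = -3880559/2553 (h = -1520 + 1/2553 = -3880559/2553 ≈ -1520.0)
(1409 + h)/((29 - 10)² - 4802) = (1409 - 3880559/2553)/((29 - 10)² - 4802) = -283382/(2553*(19² - 4802)) = -283382/(2553*(361 - 4802)) = -283382/2553/(-4441) = -283382/2553*(-1/4441) = 283382/11337873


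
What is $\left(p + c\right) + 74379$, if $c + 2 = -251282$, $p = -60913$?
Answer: $-237818$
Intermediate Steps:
$c = -251284$ ($c = -2 - 251282 = -251284$)
$\left(p + c\right) + 74379 = \left(-60913 - 251284\right) + 74379 = -312197 + 74379 = -237818$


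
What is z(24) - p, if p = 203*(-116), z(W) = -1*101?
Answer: 23447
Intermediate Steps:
z(W) = -101
p = -23548
z(24) - p = -101 - 1*(-23548) = -101 + 23548 = 23447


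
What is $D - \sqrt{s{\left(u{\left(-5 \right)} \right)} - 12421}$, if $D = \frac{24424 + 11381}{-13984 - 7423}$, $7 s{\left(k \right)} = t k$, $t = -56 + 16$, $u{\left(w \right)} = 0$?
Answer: $- \frac{35805}{21407} - i \sqrt{12421} \approx -1.6726 - 111.45 i$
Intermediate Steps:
$t = -40$
$s{\left(k \right)} = - \frac{40 k}{7}$ ($s{\left(k \right)} = \frac{\left(-40\right) k}{7} = - \frac{40 k}{7}$)
$D = - \frac{35805}{21407}$ ($D = \frac{35805}{-13984 - 7423} = \frac{35805}{-21407} = 35805 \left(- \frac{1}{21407}\right) = - \frac{35805}{21407} \approx -1.6726$)
$D - \sqrt{s{\left(u{\left(-5 \right)} \right)} - 12421} = - \frac{35805}{21407} - \sqrt{\left(- \frac{40}{7}\right) 0 - 12421} = - \frac{35805}{21407} - \sqrt{0 - 12421} = - \frac{35805}{21407} - \sqrt{-12421} = - \frac{35805}{21407} - i \sqrt{12421}$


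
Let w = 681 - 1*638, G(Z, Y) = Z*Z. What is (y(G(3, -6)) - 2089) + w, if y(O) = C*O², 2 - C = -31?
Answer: 627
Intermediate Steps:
C = 33 (C = 2 - 1*(-31) = 2 + 31 = 33)
G(Z, Y) = Z²
w = 43 (w = 681 - 638 = 43)
y(O) = 33*O²
(y(G(3, -6)) - 2089) + w = (33*(3²)² - 2089) + 43 = (33*9² - 2089) + 43 = (33*81 - 2089) + 43 = (2673 - 2089) + 43 = 584 + 43 = 627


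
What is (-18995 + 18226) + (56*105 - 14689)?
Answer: -9578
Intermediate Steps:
(-18995 + 18226) + (56*105 - 14689) = -769 + (5880 - 14689) = -769 - 8809 = -9578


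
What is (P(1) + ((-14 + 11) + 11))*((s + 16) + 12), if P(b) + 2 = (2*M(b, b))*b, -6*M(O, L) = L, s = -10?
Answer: 102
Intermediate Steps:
M(O, L) = -L/6
P(b) = -2 - b**2/3 (P(b) = -2 + (2*(-b/6))*b = -2 + (-b/3)*b = -2 - b**2/3)
(P(1) + ((-14 + 11) + 11))*((s + 16) + 12) = ((-2 - 1/3*1**2) + ((-14 + 11) + 11))*((-10 + 16) + 12) = ((-2 - 1/3*1) + (-3 + 11))*(6 + 12) = ((-2 - 1/3) + 8)*18 = (-7/3 + 8)*18 = (17/3)*18 = 102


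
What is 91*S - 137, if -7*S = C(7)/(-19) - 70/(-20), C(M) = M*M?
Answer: -5661/38 ≈ -148.97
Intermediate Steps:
C(M) = M²
S = -5/38 (S = -(7²/(-19) - 70/(-20))/7 = -(49*(-1/19) - 70*(-1/20))/7 = -(-49/19 + 7/2)/7 = -⅐*35/38 = -5/38 ≈ -0.13158)
91*S - 137 = 91*(-5/38) - 137 = -455/38 - 137 = -5661/38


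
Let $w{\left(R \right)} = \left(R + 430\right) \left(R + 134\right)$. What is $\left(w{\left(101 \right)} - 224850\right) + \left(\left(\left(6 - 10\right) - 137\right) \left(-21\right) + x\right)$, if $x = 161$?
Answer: $-96943$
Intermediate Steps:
$w{\left(R \right)} = \left(134 + R\right) \left(430 + R\right)$ ($w{\left(R \right)} = \left(430 + R\right) \left(134 + R\right) = \left(134 + R\right) \left(430 + R\right)$)
$\left(w{\left(101 \right)} - 224850\right) + \left(\left(\left(6 - 10\right) - 137\right) \left(-21\right) + x\right) = \left(\left(57620 + 101^{2} + 564 \cdot 101\right) - 224850\right) + \left(\left(\left(6 - 10\right) - 137\right) \left(-21\right) + 161\right) = \left(\left(57620 + 10201 + 56964\right) - 224850\right) + \left(\left(-4 - 137\right) \left(-21\right) + 161\right) = \left(124785 - 224850\right) + \left(\left(-141\right) \left(-21\right) + 161\right) = -100065 + \left(2961 + 161\right) = -100065 + 3122 = -96943$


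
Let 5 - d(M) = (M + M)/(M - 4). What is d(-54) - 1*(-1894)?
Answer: 55017/29 ≈ 1897.1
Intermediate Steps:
d(M) = 5 - 2*M/(-4 + M) (d(M) = 5 - (M + M)/(M - 4) = 5 - 2*M/(-4 + M))
d(-54) - 1*(-1894) = (-20 + 3*(-54))/(-4 - 54) - 1*(-1894) = (-20 - 162)/(-58) + 1894 = -1/58*(-182) + 1894 = 91/29 + 1894 = 55017/29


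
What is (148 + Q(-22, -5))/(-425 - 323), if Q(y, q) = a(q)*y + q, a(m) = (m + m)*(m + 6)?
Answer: -33/68 ≈ -0.48529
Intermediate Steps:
a(m) = 2*m*(6 + m) (a(m) = (2*m)*(6 + m) = 2*m*(6 + m))
Q(y, q) = q + 2*q*y*(6 + q) (Q(y, q) = (2*q*(6 + q))*y + q = 2*q*y*(6 + q) + q = q + 2*q*y*(6 + q))
(148 + Q(-22, -5))/(-425 - 323) = (148 - 5*(1 + 2*(-22)*(6 - 5)))/(-425 - 323) = (148 - 5*(1 + 2*(-22)*1))/(-748) = (148 - 5*(1 - 44))*(-1/748) = (148 - 5*(-43))*(-1/748) = (148 + 215)*(-1/748) = 363*(-1/748) = -33/68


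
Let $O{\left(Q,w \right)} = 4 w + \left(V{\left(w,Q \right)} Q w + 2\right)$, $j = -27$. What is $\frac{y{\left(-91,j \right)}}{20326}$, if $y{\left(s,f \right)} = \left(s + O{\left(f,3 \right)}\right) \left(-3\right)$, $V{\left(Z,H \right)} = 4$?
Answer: $\frac{1203}{20326} \approx 0.059185$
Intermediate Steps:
$O{\left(Q,w \right)} = 2 + 4 w + 4 Q w$ ($O{\left(Q,w \right)} = 4 w + \left(4 Q w + 2\right) = 4 w + \left(2 + 4 Q w\right) = 2 + 4 w + 4 Q w$)
$y{\left(s,f \right)} = -42 - 36 f - 3 s$ ($y{\left(s,f \right)} = \left(s + \left(2 + 4 \cdot 3 + 4 f 3\right)\right) \left(-3\right) = \left(s + \left(2 + 12 + 12 f\right)\right) \left(-3\right) = \left(s + \left(14 + 12 f\right)\right) \left(-3\right) = \left(14 + s + 12 f\right) \left(-3\right) = -42 - 36 f - 3 s$)
$\frac{y{\left(-91,j \right)}}{20326} = \frac{-42 - -972 - -273}{20326} = \left(-42 + 972 + 273\right) \frac{1}{20326} = 1203 \cdot \frac{1}{20326} = \frac{1203}{20326}$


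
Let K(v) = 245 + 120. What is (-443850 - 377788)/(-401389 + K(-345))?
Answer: 410819/200512 ≈ 2.0489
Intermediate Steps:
K(v) = 365
(-443850 - 377788)/(-401389 + K(-345)) = (-443850 - 377788)/(-401389 + 365) = -821638/(-401024) = -821638*(-1/401024) = 410819/200512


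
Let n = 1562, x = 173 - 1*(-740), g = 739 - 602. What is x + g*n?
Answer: 214907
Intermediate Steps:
g = 137
x = 913 (x = 173 + 740 = 913)
x + g*n = 913 + 137*1562 = 913 + 213994 = 214907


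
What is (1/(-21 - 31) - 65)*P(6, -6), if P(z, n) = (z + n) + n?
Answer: 10143/26 ≈ 390.12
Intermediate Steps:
P(z, n) = z + 2*n (P(z, n) = (n + z) + n = z + 2*n)
(1/(-21 - 31) - 65)*P(6, -6) = (1/(-21 - 31) - 65)*(6 + 2*(-6)) = (1/(-52) - 65)*(6 - 12) = (-1/52 - 65)*(-6) = -3381/52*(-6) = 10143/26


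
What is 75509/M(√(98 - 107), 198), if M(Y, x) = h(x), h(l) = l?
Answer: 75509/198 ≈ 381.36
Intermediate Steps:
M(Y, x) = x
75509/M(√(98 - 107), 198) = 75509/198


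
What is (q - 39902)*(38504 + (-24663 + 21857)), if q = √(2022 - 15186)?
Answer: -1424421596 + 71396*I*√3291 ≈ -1.4244e+9 + 4.0958e+6*I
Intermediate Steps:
q = 2*I*√3291 (q = √(-13164) = 2*I*√3291 ≈ 114.73*I)
(q - 39902)*(38504 + (-24663 + 21857)) = (2*I*√3291 - 39902)*(38504 + (-24663 + 21857)) = (-39902 + 2*I*√3291)*(38504 - 2806) = (-39902 + 2*I*√3291)*35698 = -1424421596 + 71396*I*√3291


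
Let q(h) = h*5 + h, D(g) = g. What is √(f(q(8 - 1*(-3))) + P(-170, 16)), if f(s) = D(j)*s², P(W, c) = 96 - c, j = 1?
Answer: 2*√1109 ≈ 66.603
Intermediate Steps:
q(h) = 6*h (q(h) = 5*h + h = 6*h)
f(s) = s² (f(s) = 1*s² = s²)
√(f(q(8 - 1*(-3))) + P(-170, 16)) = √((6*(8 - 1*(-3)))² + (96 - 1*16)) = √((6*(8 + 3))² + (96 - 16)) = √((6*11)² + 80) = √(66² + 80) = √(4356 + 80) = √4436 = 2*√1109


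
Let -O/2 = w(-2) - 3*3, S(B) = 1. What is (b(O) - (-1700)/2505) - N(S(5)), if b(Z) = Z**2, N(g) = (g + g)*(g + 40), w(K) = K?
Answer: 201742/501 ≈ 402.68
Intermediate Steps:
O = 22 (O = -2*(-2 - 3*3) = -2*(-2 - 9) = -2*(-11) = 22)
N(g) = 2*g*(40 + g) (N(g) = (2*g)*(40 + g) = 2*g*(40 + g))
(b(O) - (-1700)/2505) - N(S(5)) = (22**2 - (-1700)/2505) - 2*(40 + 1) = (484 - (-1700)/2505) - 2*41 = (484 - 1*(-340/501)) - 1*82 = (484 + 340/501) - 82 = 242824/501 - 82 = 201742/501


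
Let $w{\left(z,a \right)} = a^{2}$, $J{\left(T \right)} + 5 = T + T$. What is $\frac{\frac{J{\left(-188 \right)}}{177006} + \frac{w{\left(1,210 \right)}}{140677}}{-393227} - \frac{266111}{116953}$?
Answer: $- \frac{868552629713988930351}{381719659680755519174} \approx -2.2754$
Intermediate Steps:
$J{\left(T \right)} = -5 + 2 T$ ($J{\left(T \right)} = -5 + \left(T + T\right) = -5 + 2 T$)
$\frac{\frac{J{\left(-188 \right)}}{177006} + \frac{w{\left(1,210 \right)}}{140677}}{-393227} - \frac{266111}{116953} = \frac{\frac{-5 + 2 \left(-188\right)}{177006} + \frac{210^{2}}{140677}}{-393227} - \frac{266111}{116953} = \left(\left(-5 - 376\right) \frac{1}{177006} + 44100 \cdot \frac{1}{140677}\right) \left(- \frac{1}{393227}\right) - \frac{266111}{116953} = \left(\left(-381\right) \frac{1}{177006} + \frac{44100}{140677}\right) \left(- \frac{1}{393227}\right) - \frac{266111}{116953} = \left(- \frac{127}{59002} + \frac{44100}{140677}\right) \left(- \frac{1}{393227}\right) - \frac{266111}{116953} = \frac{2584122221}{8300224354} \left(- \frac{1}{393227}\right) - \frac{266111}{116953} = - \frac{2584122221}{3263872322050358} - \frac{266111}{116953} = - \frac{868552629713988930351}{381719659680755519174}$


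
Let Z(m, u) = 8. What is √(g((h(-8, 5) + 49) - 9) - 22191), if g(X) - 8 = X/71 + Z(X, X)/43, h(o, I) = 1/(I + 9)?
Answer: I*√40524276235562/42742 ≈ 148.94*I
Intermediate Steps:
h(o, I) = 1/(9 + I)
g(X) = 352/43 + X/71 (g(X) = 8 + (X/71 + 8/43) = 8 + (8/43 + X/71) = 352/43 + X/71)
√(g((h(-8, 5) + 49) - 9) - 22191) = √((352/43 + ((1/(9 + 5) + 49) - 9)/71) - 22191) = √((352/43 + ((1/14 + 49) - 9)/71) - 22191) = √((352/43 + (687/14 - 9)/71) - 22191) = √((352/43 + (1/71)*(561/14)) - 22191) = √((352/43 + 561/994) - 22191) = √(374011/42742 - 22191) = √(-948113711/42742) = I*√40524276235562/42742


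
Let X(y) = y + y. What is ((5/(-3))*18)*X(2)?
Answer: -120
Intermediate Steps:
X(y) = 2*y
((5/(-3))*18)*X(2) = ((5/(-3))*18)*(2*2) = ((5*(-⅓))*18)*4 = -5/3*18*4 = -30*4 = -120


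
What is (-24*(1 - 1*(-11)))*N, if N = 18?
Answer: -5184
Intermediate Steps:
(-24*(1 - 1*(-11)))*N = -24*(1 - 1*(-11))*18 = -24*(1 + 11)*18 = -24*12*18 = -288*18 = -5184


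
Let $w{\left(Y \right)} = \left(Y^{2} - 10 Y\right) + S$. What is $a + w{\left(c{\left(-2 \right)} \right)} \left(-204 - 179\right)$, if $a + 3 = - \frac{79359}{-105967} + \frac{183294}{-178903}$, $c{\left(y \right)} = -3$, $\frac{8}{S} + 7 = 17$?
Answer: $- \frac{1445218219931237}{94789071005} \approx -15247.0$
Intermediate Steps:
$S = \frac{4}{5}$ ($S = \frac{8}{-7 + 17} = \frac{8}{10} = 8 \cdot \frac{1}{10} = \frac{4}{5} \approx 0.8$)
$w{\left(Y \right)} = \frac{4}{5} + Y^{2} - 10 Y$ ($w{\left(Y \right)} = \left(Y^{2} - 10 Y\right) + \frac{4}{5} = \frac{4}{5} + Y^{2} - 10 Y$)
$a = - \frac{62098994724}{18957814201}$ ($a = -3 + \left(- \frac{79359}{-105967} + \frac{183294}{-178903}\right) = -3 + \left(\left(-79359\right) \left(- \frac{1}{105967}\right) + 183294 \left(- \frac{1}{178903}\right)\right) = -3 + \left(\frac{79359}{105967} - \frac{183294}{178903}\right) = -3 - \frac{5225552121}{18957814201} = - \frac{62098994724}{18957814201} \approx -3.2756$)
$a + w{\left(c{\left(-2 \right)} \right)} \left(-204 - 179\right) = - \frac{62098994724}{18957814201} + \left(\frac{4}{5} + \left(-3\right)^{2} - -30\right) \left(-204 - 179\right) = - \frac{62098994724}{18957814201} + \left(\frac{4}{5} + 9 + 30\right) \left(-383\right) = - \frac{62098994724}{18957814201} + \frac{199}{5} \left(-383\right) = - \frac{62098994724}{18957814201} - \frac{76217}{5} = - \frac{1445218219931237}{94789071005}$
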